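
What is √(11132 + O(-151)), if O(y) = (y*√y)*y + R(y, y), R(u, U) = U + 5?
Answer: √(10986 + 22801*I*√151) ≈ 381.7 + 367.02*I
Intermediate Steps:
R(u, U) = 5 + U
O(y) = 5 + y + y^(5/2) (O(y) = (y*√y)*y + (5 + y) = y^(3/2)*y + (5 + y) = y^(5/2) + (5 + y) = 5 + y + y^(5/2))
√(11132 + O(-151)) = √(11132 + (5 - 151 + (-151)^(5/2))) = √(11132 + (5 - 151 + 22801*I*√151)) = √(11132 + (-146 + 22801*I*√151)) = √(10986 + 22801*I*√151)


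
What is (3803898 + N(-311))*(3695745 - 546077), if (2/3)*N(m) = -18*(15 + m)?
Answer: 12006187952520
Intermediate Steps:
N(m) = -405 - 27*m (N(m) = 3*(-18*(15 + m))/2 = 3*(-270 - 18*m)/2 = -405 - 27*m)
(3803898 + N(-311))*(3695745 - 546077) = (3803898 + (-405 - 27*(-311)))*(3695745 - 546077) = (3803898 + (-405 + 8397))*3149668 = (3803898 + 7992)*3149668 = 3811890*3149668 = 12006187952520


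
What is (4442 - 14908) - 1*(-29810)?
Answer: 19344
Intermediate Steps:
(4442 - 14908) - 1*(-29810) = -10466 + 29810 = 19344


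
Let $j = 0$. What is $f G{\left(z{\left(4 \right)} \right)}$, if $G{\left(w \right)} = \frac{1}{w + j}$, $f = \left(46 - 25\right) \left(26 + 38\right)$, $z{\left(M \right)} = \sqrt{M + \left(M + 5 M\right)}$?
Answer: $96 \sqrt{7} \approx 253.99$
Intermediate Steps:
$z{\left(M \right)} = \sqrt{7} \sqrt{M}$ ($z{\left(M \right)} = \sqrt{M + 6 M} = \sqrt{7 M} = \sqrt{7} \sqrt{M}$)
$f = 1344$ ($f = 21 \cdot 64 = 1344$)
$G{\left(w \right)} = \frac{1}{w}$ ($G{\left(w \right)} = \frac{1}{w + 0} = \frac{1}{w}$)
$f G{\left(z{\left(4 \right)} \right)} = \frac{1344}{\sqrt{7} \sqrt{4}} = \frac{1344}{\sqrt{7} \cdot 2} = \frac{1344}{2 \sqrt{7}} = 1344 \frac{\sqrt{7}}{14} = 96 \sqrt{7}$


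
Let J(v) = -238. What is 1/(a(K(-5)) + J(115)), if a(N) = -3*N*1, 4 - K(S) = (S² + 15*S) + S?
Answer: -1/415 ≈ -0.0024096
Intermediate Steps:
K(S) = 4 - S² - 16*S (K(S) = 4 - ((S² + 15*S) + S) = 4 - (S² + 16*S) = 4 + (-S² - 16*S) = 4 - S² - 16*S)
a(N) = -3*N
1/(a(K(-5)) + J(115)) = 1/(-3*(4 - 1*(-5)² - 16*(-5)) - 238) = 1/(-3*(4 - 1*25 + 80) - 238) = 1/(-3*(4 - 25 + 80) - 238) = 1/(-3*59 - 238) = 1/(-177 - 238) = 1/(-415) = -1/415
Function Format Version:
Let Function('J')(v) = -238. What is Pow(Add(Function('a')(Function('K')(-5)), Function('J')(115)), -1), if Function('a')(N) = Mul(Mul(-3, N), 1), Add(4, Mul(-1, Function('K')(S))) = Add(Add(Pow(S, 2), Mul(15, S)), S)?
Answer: Rational(-1, 415) ≈ -0.0024096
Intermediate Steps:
Function('K')(S) = Add(4, Mul(-1, Pow(S, 2)), Mul(-16, S)) (Function('K')(S) = Add(4, Mul(-1, Add(Add(Pow(S, 2), Mul(15, S)), S))) = Add(4, Mul(-1, Add(Pow(S, 2), Mul(16, S)))) = Add(4, Add(Mul(-1, Pow(S, 2)), Mul(-16, S))) = Add(4, Mul(-1, Pow(S, 2)), Mul(-16, S)))
Function('a')(N) = Mul(-3, N)
Pow(Add(Function('a')(Function('K')(-5)), Function('J')(115)), -1) = Pow(Add(Mul(-3, Add(4, Mul(-1, Pow(-5, 2)), Mul(-16, -5))), -238), -1) = Pow(Add(Mul(-3, Add(4, Mul(-1, 25), 80)), -238), -1) = Pow(Add(Mul(-3, Add(4, -25, 80)), -238), -1) = Pow(Add(Mul(-3, 59), -238), -1) = Pow(Add(-177, -238), -1) = Pow(-415, -1) = Rational(-1, 415)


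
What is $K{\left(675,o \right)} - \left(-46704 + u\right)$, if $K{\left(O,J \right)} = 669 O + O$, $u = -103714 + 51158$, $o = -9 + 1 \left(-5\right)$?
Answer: $551510$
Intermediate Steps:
$o = -14$ ($o = -9 - 5 = -14$)
$u = -52556$
$K{\left(O,J \right)} = 670 O$
$K{\left(675,o \right)} - \left(-46704 + u\right) = 670 \cdot 675 + \left(46704 - -52556\right) = 452250 + \left(46704 + 52556\right) = 452250 + 99260 = 551510$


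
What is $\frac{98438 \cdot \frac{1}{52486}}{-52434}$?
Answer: $- \frac{49219}{1376025462} \approx -3.5769 \cdot 10^{-5}$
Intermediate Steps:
$\frac{98438 \cdot \frac{1}{52486}}{-52434} = 98438 \cdot \frac{1}{52486} \left(- \frac{1}{52434}\right) = \frac{49219}{26243} \left(- \frac{1}{52434}\right) = - \frac{49219}{1376025462}$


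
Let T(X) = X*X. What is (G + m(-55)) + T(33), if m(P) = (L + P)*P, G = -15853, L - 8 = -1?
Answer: -12124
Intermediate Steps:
L = 7 (L = 8 - 1 = 7)
T(X) = X²
m(P) = P*(7 + P) (m(P) = (7 + P)*P = P*(7 + P))
(G + m(-55)) + T(33) = (-15853 - 55*(7 - 55)) + 33² = (-15853 - 55*(-48)) + 1089 = (-15853 + 2640) + 1089 = -13213 + 1089 = -12124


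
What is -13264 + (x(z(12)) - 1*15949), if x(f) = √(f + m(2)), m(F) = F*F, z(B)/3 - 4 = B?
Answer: -29213 + 2*√13 ≈ -29206.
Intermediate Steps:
z(B) = 12 + 3*B
m(F) = F²
x(f) = √(4 + f) (x(f) = √(f + 2²) = √(f + 4) = √(4 + f))
-13264 + (x(z(12)) - 1*15949) = -13264 + (√(4 + (12 + 3*12)) - 1*15949) = -13264 + (√(4 + (12 + 36)) - 15949) = -13264 + (√(4 + 48) - 15949) = -13264 + (√52 - 15949) = -13264 + (2*√13 - 15949) = -13264 + (-15949 + 2*√13) = -29213 + 2*√13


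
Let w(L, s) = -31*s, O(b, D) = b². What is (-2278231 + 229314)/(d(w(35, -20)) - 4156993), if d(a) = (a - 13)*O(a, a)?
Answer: -2048917/229173807 ≈ -0.0089404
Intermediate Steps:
d(a) = a²*(-13 + a) (d(a) = (a - 13)*a² = (-13 + a)*a² = a²*(-13 + a))
(-2278231 + 229314)/(d(w(35, -20)) - 4156993) = (-2278231 + 229314)/((-31*(-20))²*(-13 - 31*(-20)) - 4156993) = -2048917/(620²*(-13 + 620) - 4156993) = -2048917/(384400*607 - 4156993) = -2048917/(233330800 - 4156993) = -2048917/229173807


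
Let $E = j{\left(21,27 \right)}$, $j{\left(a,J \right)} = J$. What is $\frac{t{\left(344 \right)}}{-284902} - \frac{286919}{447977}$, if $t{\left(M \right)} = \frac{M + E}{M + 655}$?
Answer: $- \frac{81662219340529}{127501913710746} \approx -0.64048$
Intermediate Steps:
$E = 27$
$t{\left(M \right)} = \frac{27 + M}{655 + M}$ ($t{\left(M \right)} = \frac{M + 27}{M + 655} = \frac{27 + M}{655 + M}$)
$\frac{t{\left(344 \right)}}{-284902} - \frac{286919}{447977} = \frac{\frac{1}{655 + 344} \left(27 + 344\right)}{-284902} - \frac{286919}{447977} = \frac{1}{999} \cdot 371 \left(- \frac{1}{284902}\right) - \frac{286919}{447977} = \frac{371}{999} \left(- \frac{1}{284902}\right) - \frac{286919}{447977} = - \frac{371}{284617098} - \frac{286919}{447977} = - \frac{81662219340529}{127501913710746}$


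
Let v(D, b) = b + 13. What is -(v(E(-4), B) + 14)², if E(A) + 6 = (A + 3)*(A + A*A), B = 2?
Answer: -841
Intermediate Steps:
E(A) = -6 + (3 + A)*(A + A²) (E(A) = -6 + (A + 3)*(A + A*A) = -6 + (3 + A)*(A + A²))
v(D, b) = 13 + b
-(v(E(-4), B) + 14)² = -((13 + 2) + 14)² = -(15 + 14)² = -1*29² = -1*841 = -841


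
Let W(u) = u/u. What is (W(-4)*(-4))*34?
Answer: -136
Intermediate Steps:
W(u) = 1
(W(-4)*(-4))*34 = (1*(-4))*34 = -4*34 = -136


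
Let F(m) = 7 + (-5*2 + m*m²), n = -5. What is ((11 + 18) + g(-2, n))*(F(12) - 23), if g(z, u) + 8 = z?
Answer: 32338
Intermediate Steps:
g(z, u) = -8 + z
F(m) = -3 + m³ (F(m) = 7 + (-10 + m³) = -3 + m³)
((11 + 18) + g(-2, n))*(F(12) - 23) = ((11 + 18) + (-8 - 2))*((-3 + 12³) - 23) = (29 - 10)*((-3 + 1728) - 23) = 19*(1725 - 23) = 19*1702 = 32338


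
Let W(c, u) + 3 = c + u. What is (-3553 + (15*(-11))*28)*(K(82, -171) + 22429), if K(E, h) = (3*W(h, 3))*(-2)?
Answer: -191697715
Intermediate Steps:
W(c, u) = -3 + c + u (W(c, u) = -3 + (c + u) = -3 + c + u)
K(E, h) = -6*h (K(E, h) = (3*(-3 + h + 3))*(-2) = (3*h)*(-2) = -6*h)
(-3553 + (15*(-11))*28)*(K(82, -171) + 22429) = (-3553 + (15*(-11))*28)*(-6*(-171) + 22429) = (-3553 - 165*28)*(1026 + 22429) = (-3553 - 4620)*23455 = -8173*23455 = -191697715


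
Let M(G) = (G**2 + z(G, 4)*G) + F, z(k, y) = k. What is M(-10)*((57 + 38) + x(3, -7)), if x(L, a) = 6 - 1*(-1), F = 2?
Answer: 20604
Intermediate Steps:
x(L, a) = 7 (x(L, a) = 6 + 1 = 7)
M(G) = 2 + 2*G**2 (M(G) = (G**2 + G*G) + 2 = (G**2 + G**2) + 2 = 2*G**2 + 2 = 2 + 2*G**2)
M(-10)*((57 + 38) + x(3, -7)) = (2 + 2*(-10)**2)*((57 + 38) + 7) = (2 + 2*100)*(95 + 7) = (2 + 200)*102 = 202*102 = 20604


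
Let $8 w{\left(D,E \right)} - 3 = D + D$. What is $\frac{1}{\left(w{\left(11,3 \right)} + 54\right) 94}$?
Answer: $\frac{4}{21479} \approx 0.00018623$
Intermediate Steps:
$w{\left(D,E \right)} = \frac{3}{8} + \frac{D}{4}$ ($w{\left(D,E \right)} = \frac{3}{8} + \frac{D + D}{8} = \frac{3}{8} + \frac{2 D}{8} = \frac{3}{8} + \frac{D}{4}$)
$\frac{1}{\left(w{\left(11,3 \right)} + 54\right) 94} = \frac{1}{\left(\left(\frac{3}{8} + \frac{1}{4} \cdot 11\right) + 54\right) 94} = \frac{1}{\left(\left(\frac{3}{8} + \frac{11}{4}\right) + 54\right) 94} = \frac{1}{\left(\frac{25}{8} + 54\right) 94} = \frac{1}{\frac{457}{8} \cdot 94} = \frac{1}{\frac{21479}{4}} = \frac{4}{21479}$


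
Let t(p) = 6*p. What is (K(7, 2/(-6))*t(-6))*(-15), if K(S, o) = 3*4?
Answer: 6480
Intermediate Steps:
K(S, o) = 12
(K(7, 2/(-6))*t(-6))*(-15) = (12*(6*(-6)))*(-15) = (12*(-36))*(-15) = -432*(-15) = 6480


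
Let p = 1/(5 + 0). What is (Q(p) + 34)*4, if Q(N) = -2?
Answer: 128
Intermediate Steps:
p = 1/5 ≈ 0.20000
(Q(p) + 34)*4 = (-2 + 34)*4 = 32*4 = 128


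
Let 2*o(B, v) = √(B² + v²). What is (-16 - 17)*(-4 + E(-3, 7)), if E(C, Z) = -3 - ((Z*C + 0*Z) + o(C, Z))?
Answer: -462 + 33*√58/2 ≈ -336.34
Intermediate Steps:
o(B, v) = √(B² + v²)/2
E(C, Z) = -3 - √(C² + Z²)/2 - C*Z (E(C, Z) = -3 - ((Z*C + 0*Z) + √(C² + Z²)/2) = -3 - ((C*Z + 0) + √(C² + Z²)/2) = -3 - (C*Z + √(C² + Z²)/2) = -3 - (√(C² + Z²)/2 + C*Z) = -3 + (-√(C² + Z²)/2 - C*Z) = -3 - √(C² + Z²)/2 - C*Z)
(-16 - 17)*(-4 + E(-3, 7)) = (-16 - 17)*(-4 + (-3 - √((-3)² + 7²)/2 - 1*(-3)*7)) = -33*(-4 + (-3 - √(9 + 49)/2 + 21)) = -33*(-4 + (-3 - √58/2 + 21)) = -33*(-4 + (18 - √58/2)) = -33*(14 - √58/2) = -462 + 33*√58/2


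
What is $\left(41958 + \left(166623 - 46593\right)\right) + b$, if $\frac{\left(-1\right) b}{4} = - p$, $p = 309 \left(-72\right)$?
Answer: $72996$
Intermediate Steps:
$p = -22248$
$b = -88992$ ($b = - 4 \left(\left(-1\right) \left(-22248\right)\right) = \left(-4\right) 22248 = -88992$)
$\left(41958 + \left(166623 - 46593\right)\right) + b = \left(41958 + \left(166623 - 46593\right)\right) - 88992 = \left(41958 + 120030\right) - 88992 = 161988 - 88992 = 72996$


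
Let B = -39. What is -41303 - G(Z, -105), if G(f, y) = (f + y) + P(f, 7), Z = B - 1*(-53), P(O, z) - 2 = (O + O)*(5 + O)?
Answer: -41746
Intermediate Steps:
P(O, z) = 2 + 2*O*(5 + O) (P(O, z) = 2 + (O + O)*(5 + O) = 2 + (2*O)*(5 + O) = 2 + 2*O*(5 + O))
Z = 14 (Z = -39 - 1*(-53) = -39 + 53 = 14)
G(f, y) = 2 + y + 2*f**2 + 11*f (G(f, y) = (f + y) + (2 + 2*f**2 + 10*f) = 2 + y + 2*f**2 + 11*f)
-41303 - G(Z, -105) = -41303 - (2 - 105 + 2*14**2 + 11*14) = -41303 - (2 - 105 + 2*196 + 154) = -41303 - (2 - 105 + 392 + 154) = -41303 - 1*443 = -41303 - 443 = -41746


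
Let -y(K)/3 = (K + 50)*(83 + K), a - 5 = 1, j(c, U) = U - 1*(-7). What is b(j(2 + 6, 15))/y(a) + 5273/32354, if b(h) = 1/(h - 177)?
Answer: 872894731/5355881160 ≈ 0.16298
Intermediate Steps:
j(c, U) = 7 + U (j(c, U) = U + 7 = 7 + U)
b(h) = 1/(-177 + h)
a = 6 (a = 5 + 1 = 6)
y(K) = -3*(50 + K)*(83 + K) (y(K) = -3*(K + 50)*(83 + K) = -3*(50 + K)*(83 + K))
b(j(2 + 6, 15))/y(a) + 5273/32354 = 1/((-177 + (7 + 15))*(-12450 - 399*6 - 3*6²)) + 5273/32354 = 1/((-177 + 22)*(-12450 - 2394 - 3*36)) + 5273*(1/32354) = 1/((-155)*(-12450 - 2394 - 108)) + 5273/32354 = -1/155/(-14952) + 5273/32354 = -1/155*(-1/14952) + 5273/32354 = 1/2317560 + 5273/32354 = 872894731/5355881160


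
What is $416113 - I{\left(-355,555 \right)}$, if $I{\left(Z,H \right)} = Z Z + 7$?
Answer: $290081$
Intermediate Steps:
$I{\left(Z,H \right)} = 7 + Z^{2}$ ($I{\left(Z,H \right)} = Z^{2} + 7 = 7 + Z^{2}$)
$416113 - I{\left(-355,555 \right)} = 416113 - \left(7 + \left(-355\right)^{2}\right) = 416113 - \left(7 + 126025\right) = 416113 - 126032 = 290081$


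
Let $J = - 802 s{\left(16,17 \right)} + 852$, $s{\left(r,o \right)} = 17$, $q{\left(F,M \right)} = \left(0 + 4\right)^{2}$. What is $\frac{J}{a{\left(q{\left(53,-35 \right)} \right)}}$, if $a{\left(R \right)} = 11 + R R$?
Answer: $- \frac{12782}{267} \approx -47.873$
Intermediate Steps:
$q{\left(F,M \right)} = 16$ ($q{\left(F,M \right)} = 4^{2} = 16$)
$a{\left(R \right)} = 11 + R^{2}$
$J = -12782$ ($J = \left(-802\right) 17 + 852 = -13634 + 852 = -12782$)
$\frac{J}{a{\left(q{\left(53,-35 \right)} \right)}} = - \frac{12782}{11 + 16^{2}} = - \frac{12782}{11 + 256} = - \frac{12782}{267}$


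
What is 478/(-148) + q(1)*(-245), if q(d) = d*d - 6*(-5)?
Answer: -562269/74 ≈ -7598.2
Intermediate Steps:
q(d) = 30 + d**2 (q(d) = d**2 + 30 = 30 + d**2)
478/(-148) + q(1)*(-245) = 478/(-148) + (30 + 1**2)*(-245) = 478*(-1/148) + (30 + 1)*(-245) = -239/74 + 31*(-245) = -239/74 - 7595 = -562269/74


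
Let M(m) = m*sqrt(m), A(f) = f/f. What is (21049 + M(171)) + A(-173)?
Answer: 21050 + 513*sqrt(19) ≈ 23286.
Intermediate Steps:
A(f) = 1
M(m) = m**(3/2)
(21049 + M(171)) + A(-173) = (21049 + 171**(3/2)) + 1 = (21049 + 513*sqrt(19)) + 1 = 21050 + 513*sqrt(19)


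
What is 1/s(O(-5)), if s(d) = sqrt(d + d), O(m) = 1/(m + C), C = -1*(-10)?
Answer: sqrt(10)/2 ≈ 1.5811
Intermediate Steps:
C = 10
O(m) = 1/(10 + m) (O(m) = 1/(m + 10) = 1/(10 + m))
s(d) = sqrt(2)*sqrt(d) (s(d) = sqrt(2*d) = sqrt(2)*sqrt(d))
1/s(O(-5)) = 1/(sqrt(2)*sqrt(1/(10 - 5))) = 1/(sqrt(2)*sqrt(1/5)) = 1/(sqrt(2)*(sqrt(5)/5)) = 1/(sqrt(10)/5) = sqrt(10)/2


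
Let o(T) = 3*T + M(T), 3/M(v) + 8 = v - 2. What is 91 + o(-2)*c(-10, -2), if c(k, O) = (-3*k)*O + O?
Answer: 957/2 ≈ 478.50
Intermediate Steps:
M(v) = 3/(-10 + v) (M(v) = 3/(-8 + (v - 2)) = 3/(-8 + (-2 + v)) = 3/(-10 + v))
o(T) = 3*T + 3/(-10 + T)
c(k, O) = O - 3*O*k (c(k, O) = -3*O*k + O = O - 3*O*k)
91 + o(-2)*c(-10, -2) = 91 + (3*(1 - 2*(-10 - 2))/(-10 - 2))*(-2*(1 - 3*(-10))) = 91 + (3*(1 - 2*(-12))/(-12))*(-2*(1 + 30)) = 91 + (3*(-1/12)*(1 + 24))*(-2*31) = 91 + (3*(-1/12)*25)*(-62) = 91 - 25/4*(-62) = 91 + 775/2 = 957/2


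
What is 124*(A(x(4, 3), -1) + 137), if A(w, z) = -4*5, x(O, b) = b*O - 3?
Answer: 14508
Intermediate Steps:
x(O, b) = -3 + O*b (x(O, b) = O*b - 3 = -3 + O*b)
A(w, z) = -20
124*(A(x(4, 3), -1) + 137) = 124*(-20 + 137) = 124*117 = 14508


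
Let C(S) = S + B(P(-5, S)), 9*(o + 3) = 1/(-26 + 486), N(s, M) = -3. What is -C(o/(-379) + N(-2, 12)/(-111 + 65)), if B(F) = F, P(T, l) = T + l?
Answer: 3807901/784530 ≈ 4.8537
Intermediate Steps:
o = -12419/4140 (o = -3 + 1/(9*(-26 + 486)) = -3 + (⅑)/460 = -3 + (⅑)*(1/460) = -3 + 1/4140 = -12419/4140 ≈ -2.9998)
C(S) = -5 + 2*S (C(S) = S + (-5 + S) = -5 + 2*S)
-C(o/(-379) + N(-2, 12)/(-111 + 65)) = -(-5 + 2*(-12419/4140/(-379) - 3/(-111 + 65))) = -(-5 + 2*(-12419/4140*(-1/379) - 3/(-46))) = -(-5 + 2*(12419/1569060 - 3*(-1/46))) = -(-5 + 2*(12419/1569060 + 3/46)) = -(-5 + 2*(114749/1569060)) = -(-5 + 114749/784530) = -1*(-3807901/784530) = 3807901/784530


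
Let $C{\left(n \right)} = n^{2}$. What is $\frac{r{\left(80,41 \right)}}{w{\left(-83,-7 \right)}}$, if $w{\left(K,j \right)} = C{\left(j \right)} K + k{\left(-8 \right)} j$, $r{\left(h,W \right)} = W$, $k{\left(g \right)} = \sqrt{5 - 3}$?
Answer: $- \frac{3403}{337559} + \frac{41 \sqrt{2}}{2362913} \approx -0.010057$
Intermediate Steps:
$k{\left(g \right)} = \sqrt{2}$
$w{\left(K,j \right)} = K j^{2} + j \sqrt{2}$ ($w{\left(K,j \right)} = j^{2} K + \sqrt{2} j = K j^{2} + j \sqrt{2}$)
$\frac{r{\left(80,41 \right)}}{w{\left(-83,-7 \right)}} = \frac{41}{\left(-7\right) \left(\sqrt{2} - -581\right)} = \frac{41}{\left(-7\right) \left(\sqrt{2} + 581\right)} = \frac{41}{\left(-7\right) \left(581 + \sqrt{2}\right)} = \frac{41}{-4067 - 7 \sqrt{2}}$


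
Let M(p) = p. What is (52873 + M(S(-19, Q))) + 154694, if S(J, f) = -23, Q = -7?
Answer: 207544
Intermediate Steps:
(52873 + M(S(-19, Q))) + 154694 = (52873 - 23) + 154694 = 52850 + 154694 = 207544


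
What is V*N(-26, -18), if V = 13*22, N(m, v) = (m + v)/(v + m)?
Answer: 286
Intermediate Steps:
N(m, v) = 1 (N(m, v) = (m + v)/(m + v) = 1)
V = 286
V*N(-26, -18) = 286*1 = 286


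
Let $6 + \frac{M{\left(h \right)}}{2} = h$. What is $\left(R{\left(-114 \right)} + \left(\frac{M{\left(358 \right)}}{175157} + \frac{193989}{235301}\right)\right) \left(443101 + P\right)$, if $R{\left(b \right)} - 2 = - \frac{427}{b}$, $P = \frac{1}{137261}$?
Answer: $\frac{313103977176299478078951}{107486032006948463} \approx 2.913 \cdot 10^{6}$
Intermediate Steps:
$P = \frac{1}{137261} \approx 7.2854 \cdot 10^{-6}$
$M{\left(h \right)} = -12 + 2 h$
$R{\left(b \right)} = 2 - \frac{427}{b}$
$\left(R{\left(-114 \right)} + \left(\frac{M{\left(358 \right)}}{175157} + \frac{193989}{235301}\right)\right) \left(443101 + P\right) = \left(\left(2 - \frac{427}{-114}\right) + \left(\frac{-12 + 2 \cdot 358}{175157} + \frac{193989}{235301}\right)\right) \left(443101 + \frac{1}{137261}\right) = \left(\left(2 - - \frac{427}{114}\right) + \left(\left(-12 + 716\right) \frac{1}{175157} + 193989 \cdot \frac{1}{235301}\right)\right) \frac{60820486362}{137261} = \left(\left(2 + \frac{427}{114}\right) + \left(704 \cdot \frac{1}{175157} + \frac{193989}{235301}\right)\right) \frac{60820486362}{137261} = \left(\frac{655}{114} + \left(\frac{704}{175157} + \frac{193989}{235301}\right)\right) \frac{60820486362}{137261} = \left(\frac{655}{114} + \frac{34144183177}{41214617257}\right) \frac{60820486362}{137261} = \frac{30888011185513}{4698466367298} \cdot \frac{60820486362}{137261} = \frac{313103977176299478078951}{107486032006948463}$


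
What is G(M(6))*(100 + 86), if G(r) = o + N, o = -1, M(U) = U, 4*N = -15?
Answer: -1767/2 ≈ -883.50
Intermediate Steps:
N = -15/4 (N = (¼)*(-15) = -15/4 ≈ -3.7500)
G(r) = -19/4 (G(r) = -1 - 15/4 = -19/4)
G(M(6))*(100 + 86) = -19*(100 + 86)/4 = -19/4*186 = -1767/2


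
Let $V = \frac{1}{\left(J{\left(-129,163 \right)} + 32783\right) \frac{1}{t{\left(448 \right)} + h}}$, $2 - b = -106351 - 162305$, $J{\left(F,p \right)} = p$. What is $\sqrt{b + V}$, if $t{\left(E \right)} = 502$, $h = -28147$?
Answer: $\frac{\sqrt{310567678}}{34} \approx 518.32$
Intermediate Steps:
$b = 268658$ ($b = 2 - \left(-106351 - 162305\right) = 2 - -268656 = 2 + 268656 = 268658$)
$V = - \frac{485}{578}$ ($V = \frac{1}{\left(163 + 32783\right) \frac{1}{502 - 28147}} = \frac{1}{32946 \frac{1}{-27645}} = \frac{1}{32946 \left(- \frac{1}{27645}\right)} = \frac{1}{- \frac{578}{485}} = - \frac{485}{578} \approx -0.8391$)
$\sqrt{b + V} = \sqrt{268658 - \frac{485}{578}} = \sqrt{\frac{155283839}{578}} = \frac{\sqrt{310567678}}{34}$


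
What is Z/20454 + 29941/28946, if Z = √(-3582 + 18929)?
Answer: 29941/28946 + √15347/20454 ≈ 1.0404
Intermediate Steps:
Z = √15347 ≈ 123.88
Z/20454 + 29941/28946 = √15347/20454 + 29941/28946 = 29941/28946 + √15347/20454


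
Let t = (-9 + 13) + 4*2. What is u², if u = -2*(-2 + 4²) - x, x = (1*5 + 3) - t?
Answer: 576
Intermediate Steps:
t = 12 (t = 4 + 8 = 12)
x = -4 (x = (1*5 + 3) - 1*12 = (5 + 3) - 12 = 8 - 12 = -4)
u = -24 (u = -2*(-2 + 4²) - 1*(-4) = -2*(-2 + 16) + 4 = -2*14 + 4 = -28 + 4 = -24)
u² = (-24)² = 576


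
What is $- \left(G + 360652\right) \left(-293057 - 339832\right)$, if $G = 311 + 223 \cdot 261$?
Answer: $265285550574$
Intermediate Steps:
$G = 58514$ ($G = 311 + 58203 = 58514$)
$- \left(G + 360652\right) \left(-293057 - 339832\right) = - \left(58514 + 360652\right) \left(-293057 - 339832\right) = - 419166 \left(-632889\right) = \left(-1\right) \left(-265285550574\right) = 265285550574$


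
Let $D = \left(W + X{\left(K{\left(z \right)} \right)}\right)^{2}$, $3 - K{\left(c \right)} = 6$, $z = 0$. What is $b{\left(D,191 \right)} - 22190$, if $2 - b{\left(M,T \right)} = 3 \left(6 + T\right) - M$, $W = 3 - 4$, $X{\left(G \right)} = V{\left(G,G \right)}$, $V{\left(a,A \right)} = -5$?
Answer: $-22743$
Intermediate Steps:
$K{\left(c \right)} = -3$ ($K{\left(c \right)} = 3 - 6 = -3$)
$X{\left(G \right)} = -5$
$W = -1$ ($W = 3 - 4 = -1$)
$D = 36$ ($D = \left(-1 - 5\right)^{2} = \left(-6\right)^{2} = 36$)
$b{\left(M,T \right)} = -16 + M - 3 T$ ($b{\left(M,T \right)} = 2 - \left(3 \left(6 + T\right) - M\right) = 2 - \left(\left(18 + 3 T\right) - M\right) = 2 - \left(18 - M + 3 T\right) = -16 + M - 3 T$)
$b{\left(D,191 \right)} - 22190 = \left(-16 + 36 - 573\right) - 22190 = -553 - 22190 = -22743$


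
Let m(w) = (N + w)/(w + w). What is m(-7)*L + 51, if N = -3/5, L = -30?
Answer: 243/7 ≈ 34.714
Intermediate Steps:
N = -⅗ (N = -3*⅕ = -⅗ ≈ -0.60000)
m(w) = (-⅗ + w)/(2*w) (m(w) = (-⅗ + w)/(w + w) = (-⅗ + w)/((2*w)) = (-⅗ + w)*(1/(2*w)) = (-⅗ + w)/(2*w))
m(-7)*L + 51 = ((⅒)*(-3 + 5*(-7))/(-7))*(-30) + 51 = ((⅒)*(-⅐)*(-3 - 35))*(-30) + 51 = ((⅒)*(-⅐)*(-38))*(-30) + 51 = (19/35)*(-30) + 51 = -114/7 + 51 = 243/7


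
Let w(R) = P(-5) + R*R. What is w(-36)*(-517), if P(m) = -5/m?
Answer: -670549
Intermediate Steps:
w(R) = 1 + R² (w(R) = -5/(-5) + R*R = -5*(-⅕) + R² = 1 + R²)
w(-36)*(-517) = (1 + (-36)²)*(-517) = (1 + 1296)*(-517) = 1297*(-517) = -670549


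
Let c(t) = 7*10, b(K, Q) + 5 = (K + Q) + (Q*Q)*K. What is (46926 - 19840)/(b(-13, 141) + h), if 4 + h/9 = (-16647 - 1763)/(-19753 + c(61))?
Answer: -29618541/282514016 ≈ -0.10484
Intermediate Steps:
b(K, Q) = -5 + K + Q + K*Q**2 (b(K, Q) = -5 + ((K + Q) + (Q*Q)*K) = -5 + ((K + Q) + Q**2*K) = -5 + ((K + Q) + K*Q**2) = -5 + (K + Q + K*Q**2) = -5 + K + Q + K*Q**2)
c(t) = 70
h = -60322/2187 (h = -36 + 9*((-16647 - 1763)/(-19753 + 70)) = -36 + 9*(-18410/(-19683)) = -36 + 9*(-18410*(-1/19683)) = -36 + 9*(18410/19683) = -36 + 18410/2187 = -60322/2187 ≈ -27.582)
(46926 - 19840)/(b(-13, 141) + h) = (46926 - 19840)/((-5 - 13 + 141 - 13*141**2) - 60322/2187) = 27086/((-5 - 13 + 141 - 13*19881) - 60322/2187) = 27086/((-5 - 13 + 141 - 258453) - 60322/2187) = 27086/(-258330 - 60322/2187) = 27086/(-565028032/2187) = 27086*(-2187/565028032) = -29618541/282514016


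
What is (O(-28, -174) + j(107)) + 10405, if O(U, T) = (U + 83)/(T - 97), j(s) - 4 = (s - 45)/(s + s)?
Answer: 301832289/28997 ≈ 10409.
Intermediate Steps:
j(s) = 4 + (-45 + s)/(2*s) (j(s) = 4 + (s - 45)/(s + s) = 4 + (-45 + s)/((2*s)) = 4 + (-45 + s)*(1/(2*s)) = 4 + (-45 + s)/(2*s))
O(U, T) = (83 + U)/(-97 + T)
(O(-28, -174) + j(107)) + 10405 = ((83 - 28)/(-97 - 174) + (9/2)*(-5 + 107)/107) + 10405 = (55/(-271) + (9/2)*(1/107)*102) + 10405 = (-1/271*55 + 459/107) + 10405 = (-55/271 + 459/107) + 10405 = 118504/28997 + 10405 = 301832289/28997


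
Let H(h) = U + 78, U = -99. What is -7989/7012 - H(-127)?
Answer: 139263/7012 ≈ 19.861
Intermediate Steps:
H(h) = -21 (H(h) = -99 + 78 = -21)
-7989/7012 - H(-127) = -7989/7012 - 1*(-21) = -7989*1/7012 + 21 = -7989/7012 + 21 = 139263/7012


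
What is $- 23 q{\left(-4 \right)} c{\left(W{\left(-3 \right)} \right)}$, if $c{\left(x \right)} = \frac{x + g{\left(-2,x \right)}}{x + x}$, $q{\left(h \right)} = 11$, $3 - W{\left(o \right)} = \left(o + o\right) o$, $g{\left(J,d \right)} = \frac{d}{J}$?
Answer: $- \frac{253}{4} \approx -63.25$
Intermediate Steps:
$W{\left(o \right)} = 3 - 2 o^{2}$ ($W{\left(o \right)} = 3 - \left(o + o\right) o = 3 - 2 o o = 3 - 2 o^{2}$)
$c{\left(x \right)} = \frac{1}{4}$ ($c{\left(x \right)} = \frac{x + \frac{x}{-2}}{x + x} = \frac{x + x \left(- \frac{1}{2}\right)}{2 x} = \left(x - \frac{x}{2}\right) \frac{1}{2 x} = \frac{x}{2} \frac{1}{2 x} = \frac{1}{4}$)
$- 23 q{\left(-4 \right)} c{\left(W{\left(-3 \right)} \right)} = \left(-23\right) 11 \cdot \frac{1}{4} = \left(-253\right) \frac{1}{4} = - \frac{253}{4}$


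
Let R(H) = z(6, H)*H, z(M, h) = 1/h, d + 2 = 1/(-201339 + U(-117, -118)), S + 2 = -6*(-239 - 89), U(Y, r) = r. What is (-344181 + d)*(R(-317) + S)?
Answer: -136387992801144/201457 ≈ -6.7701e+8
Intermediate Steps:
S = 1966 (S = -2 - 6*(-239 - 89) = -2 - 6*(-328) = -2 + 1968 = 1966)
d = -402915/201457 (d = -2 + 1/(-201339 - 118) = -2 + 1/(-201457) = -2 - 1/201457 = -402915/201457 ≈ -2.0000)
R(H) = 1 (R(H) = H/H = 1)
(-344181 + d)*(R(-317) + S) = (-344181 - 402915/201457)*(1 + 1966) = -69338074632/201457*1967 = -136387992801144/201457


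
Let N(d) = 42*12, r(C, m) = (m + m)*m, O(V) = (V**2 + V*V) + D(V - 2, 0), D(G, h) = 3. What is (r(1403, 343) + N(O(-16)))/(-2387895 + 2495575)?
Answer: 117901/53840 ≈ 2.1898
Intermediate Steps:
O(V) = 3 + 2*V**2 (O(V) = (V**2 + V*V) + 3 = (V**2 + V**2) + 3 = 2*V**2 + 3 = 3 + 2*V**2)
r(C, m) = 2*m**2 (r(C, m) = (2*m)*m = 2*m**2)
N(d) = 504
(r(1403, 343) + N(O(-16)))/(-2387895 + 2495575) = (2*343**2 + 504)/(-2387895 + 2495575) = (2*117649 + 504)/107680 = (235298 + 504)*(1/107680) = 235802*(1/107680) = 117901/53840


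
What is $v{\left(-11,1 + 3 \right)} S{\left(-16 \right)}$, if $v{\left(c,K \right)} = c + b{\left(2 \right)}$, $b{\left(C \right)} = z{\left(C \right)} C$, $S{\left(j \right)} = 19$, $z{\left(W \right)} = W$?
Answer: $-133$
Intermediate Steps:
$b{\left(C \right)} = C^{2}$ ($b{\left(C \right)} = C C = C^{2}$)
$v{\left(c,K \right)} = 4 + c$ ($v{\left(c,K \right)} = c + 2^{2} = c + 4 = 4 + c$)
$v{\left(-11,1 + 3 \right)} S{\left(-16 \right)} = \left(4 - 11\right) 19 = \left(-7\right) 19 = -133$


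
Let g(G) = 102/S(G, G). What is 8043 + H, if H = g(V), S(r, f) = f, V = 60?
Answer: 80447/10 ≈ 8044.7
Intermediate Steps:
g(G) = 102/G
H = 17/10 (H = 102/60 = 102*(1/60) = 17/10 ≈ 1.7000)
8043 + H = 8043 + 17/10 = 80447/10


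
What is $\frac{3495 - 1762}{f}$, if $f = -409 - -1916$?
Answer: $\frac{1733}{1507} \approx 1.15$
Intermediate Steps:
$f = 1507$ ($f = -409 + 1916 = 1507$)
$\frac{3495 - 1762}{f} = \frac{3495 - 1762}{1507} = \left(3495 - 1762\right) \frac{1}{1507} = 1733 \cdot \frac{1}{1507} = \frac{1733}{1507}$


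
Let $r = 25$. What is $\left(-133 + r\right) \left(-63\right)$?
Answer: $6804$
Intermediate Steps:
$\left(-133 + r\right) \left(-63\right) = \left(-133 + 25\right) \left(-63\right) = \left(-108\right) \left(-63\right) = 6804$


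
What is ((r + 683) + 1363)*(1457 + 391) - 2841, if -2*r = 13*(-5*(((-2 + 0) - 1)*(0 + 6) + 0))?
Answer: 2697087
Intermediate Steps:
r = -585 (r = -13*(-5*(((-2 + 0) - 1)*(0 + 6) + 0))/2 = -13*(-5*((-2 - 1)*6 + 0))/2 = -13*(-5*(-3*6 + 0))/2 = -13*(-5*(-18 + 0))/2 = -13*(-5*(-18))/2 = -13*90/2 = -½*1170 = -585)
((r + 683) + 1363)*(1457 + 391) - 2841 = ((-585 + 683) + 1363)*(1457 + 391) - 2841 = (98 + 1363)*1848 - 2841 = 1461*1848 - 2841 = 2699928 - 2841 = 2697087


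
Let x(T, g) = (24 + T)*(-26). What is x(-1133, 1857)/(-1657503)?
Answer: -28834/1657503 ≈ -0.017396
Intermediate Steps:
x(T, g) = -624 - 26*T
x(-1133, 1857)/(-1657503) = (-624 - 26*(-1133))/(-1657503) = (-624 + 29458)*(-1/1657503) = 28834*(-1/1657503) = -28834/1657503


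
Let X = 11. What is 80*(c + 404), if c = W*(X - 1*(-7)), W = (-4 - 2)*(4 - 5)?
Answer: 40960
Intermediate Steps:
W = 6 (W = -6*(-1) = 6)
c = 108 (c = 6*(11 - 1*(-7)) = 6*(11 + 7) = 6*18 = 108)
80*(c + 404) = 80*(108 + 404) = 80*512 = 40960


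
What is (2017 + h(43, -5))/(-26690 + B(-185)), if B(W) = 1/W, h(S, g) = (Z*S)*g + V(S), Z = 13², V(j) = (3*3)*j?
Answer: 6277235/4937651 ≈ 1.2713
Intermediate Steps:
V(j) = 9*j
Z = 169
h(S, g) = 9*S + 169*S*g (h(S, g) = (169*S)*g + 9*S = 169*S*g + 9*S = 9*S + 169*S*g)
(2017 + h(43, -5))/(-26690 + B(-185)) = (2017 + 43*(9 + 169*(-5)))/(-26690 + 1/(-185)) = (2017 + 43*(9 - 845))/(-26690 - 1/185) = (2017 + 43*(-836))/(-4937651/185) = (2017 - 35948)*(-185/4937651) = -33931*(-185/4937651) = 6277235/4937651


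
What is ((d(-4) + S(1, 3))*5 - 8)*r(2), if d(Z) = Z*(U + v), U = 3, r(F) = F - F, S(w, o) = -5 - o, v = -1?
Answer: 0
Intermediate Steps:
r(F) = 0
d(Z) = 2*Z (d(Z) = Z*(3 - 1) = Z*2 = 2*Z)
((d(-4) + S(1, 3))*5 - 8)*r(2) = ((2*(-4) + (-5 - 1*3))*5 - 8)*0 = ((-8 + (-5 - 3))*5 - 8)*0 = ((-8 - 8)*5 - 8)*0 = (-16*5 - 8)*0 = (-80 - 8)*0 = -88*0 = 0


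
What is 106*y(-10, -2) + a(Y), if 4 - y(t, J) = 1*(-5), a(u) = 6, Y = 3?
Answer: 960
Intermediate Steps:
y(t, J) = 9 (y(t, J) = 4 - (-5) = 4 - 1*(-5) = 4 + 5 = 9)
106*y(-10, -2) + a(Y) = 106*9 + 6 = 954 + 6 = 960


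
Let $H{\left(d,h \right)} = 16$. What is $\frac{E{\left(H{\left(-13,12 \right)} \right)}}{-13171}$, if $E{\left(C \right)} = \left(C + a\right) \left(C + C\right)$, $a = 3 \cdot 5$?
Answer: $- \frac{992}{13171} \approx -0.075317$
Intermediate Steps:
$a = 15$
$E{\left(C \right)} = 2 C \left(15 + C\right)$ ($E{\left(C \right)} = \left(C + 15\right) \left(C + C\right) = \left(15 + C\right) 2 C = 2 C \left(15 + C\right)$)
$\frac{E{\left(H{\left(-13,12 \right)} \right)}}{-13171} = \frac{2 \cdot 16 \left(15 + 16\right)}{-13171} = 2 \cdot 16 \cdot 31 \left(- \frac{1}{13171}\right) = 992 \left(- \frac{1}{13171}\right) = - \frac{992}{13171}$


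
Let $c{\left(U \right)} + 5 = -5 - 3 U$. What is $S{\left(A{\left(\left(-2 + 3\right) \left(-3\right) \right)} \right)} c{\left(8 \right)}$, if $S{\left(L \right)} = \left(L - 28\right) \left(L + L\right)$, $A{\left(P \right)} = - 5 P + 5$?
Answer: $10880$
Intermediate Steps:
$c{\left(U \right)} = -10 - 3 U$ ($c{\left(U \right)} = -5 - \left(5 + 3 U\right) = -10 - 3 U$)
$A{\left(P \right)} = 5 - 5 P$
$S{\left(L \right)} = 2 L \left(-28 + L\right)$ ($S{\left(L \right)} = \left(-28 + L\right) 2 L = 2 L \left(-28 + L\right)$)
$S{\left(A{\left(\left(-2 + 3\right) \left(-3\right) \right)} \right)} c{\left(8 \right)} = 2 \left(5 - 5 \left(-2 + 3\right) \left(-3\right)\right) \left(-28 - \left(-5 + 5 \left(-2 + 3\right) \left(-3\right)\right)\right) \left(-10 - 24\right) = 2 \left(5 - 5 \cdot 1 \left(-3\right)\right) \left(-28 - \left(-5 + 5 \cdot 1 \left(-3\right)\right)\right) \left(-10 - 24\right) = 2 \left(5 - -15\right) \left(-28 + \left(5 - -15\right)\right) \left(-34\right) = 2 \left(5 + 15\right) \left(-28 + \left(5 + 15\right)\right) \left(-34\right) = 2 \cdot 20 \left(-28 + 20\right) \left(-34\right) = 2 \cdot 20 \left(-8\right) \left(-34\right) = \left(-320\right) \left(-34\right) = 10880$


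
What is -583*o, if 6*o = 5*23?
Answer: -67045/6 ≈ -11174.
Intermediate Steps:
o = 115/6 (o = (5*23)/6 = (⅙)*115 = 115/6 ≈ 19.167)
-583*o = -583*115/6 = -67045/6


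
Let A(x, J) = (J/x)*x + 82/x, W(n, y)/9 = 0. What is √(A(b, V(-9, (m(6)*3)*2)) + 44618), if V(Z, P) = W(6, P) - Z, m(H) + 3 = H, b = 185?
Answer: √1527374245/185 ≈ 211.25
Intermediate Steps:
m(H) = -3 + H
W(n, y) = 0 (W(n, y) = 9*0 = 0)
V(Z, P) = -Z (V(Z, P) = 0 - Z = -Z)
A(x, J) = J + 82/x
√(A(b, V(-9, (m(6)*3)*2)) + 44618) = √((-1*(-9) + 82/185) + 44618) = √((9 + 82*(1/185)) + 44618) = √((9 + 82/185) + 44618) = √(1747/185 + 44618) = √(8256077/185) = √1527374245/185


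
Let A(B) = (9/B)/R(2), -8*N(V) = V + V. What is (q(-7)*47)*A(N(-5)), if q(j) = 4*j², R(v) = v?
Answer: 165816/5 ≈ 33163.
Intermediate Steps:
N(V) = -V/4 (N(V) = -(V + V)/8 = -V/4)
A(B) = 9/(2*B) (A(B) = (9/B)/2 = (9/B)*(½) = 9/(2*B))
(q(-7)*47)*A(N(-5)) = ((4*(-7)²)*47)*(9/(2*((-¼*(-5))))) = ((4*49)*47)*(9/(2*(5/4))) = (196*47)*((9/2)*(⅘)) = 9212*(18/5) = 165816/5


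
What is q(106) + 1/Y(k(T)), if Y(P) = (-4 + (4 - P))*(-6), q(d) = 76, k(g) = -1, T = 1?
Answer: 455/6 ≈ 75.833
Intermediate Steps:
Y(P) = 6*P (Y(P) = -P*(-6) = 6*P)
q(106) + 1/Y(k(T)) = 76 + 1/(6*(-1)) = 76 + 1/(-6) = 76 - ⅙ = 455/6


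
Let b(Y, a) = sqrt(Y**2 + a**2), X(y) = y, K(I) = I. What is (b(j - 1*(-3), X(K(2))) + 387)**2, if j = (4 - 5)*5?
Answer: 149777 + 1548*sqrt(2) ≈ 1.5197e+5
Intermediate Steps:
j = -5 (j = -1*5 = -5)
(b(j - 1*(-3), X(K(2))) + 387)**2 = (sqrt((-5 - 1*(-3))**2 + 2**2) + 387)**2 = (sqrt((-5 + 3)**2 + 4) + 387)**2 = (sqrt((-2)**2 + 4) + 387)**2 = (sqrt(4 + 4) + 387)**2 = (sqrt(8) + 387)**2 = (2*sqrt(2) + 387)**2 = (387 + 2*sqrt(2))**2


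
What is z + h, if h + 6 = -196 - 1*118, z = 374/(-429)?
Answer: -12514/39 ≈ -320.87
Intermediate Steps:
z = -34/39 (z = 374*(-1/429) = -34/39 ≈ -0.87179)
h = -320 (h = -6 + (-196 - 1*118) = -6 + (-196 - 118) = -6 - 314 = -320)
z + h = -34/39 - 320 = -12514/39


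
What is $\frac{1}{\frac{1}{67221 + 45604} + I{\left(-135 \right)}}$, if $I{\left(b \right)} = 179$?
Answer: $\frac{112825}{20195676} \approx 0.0055866$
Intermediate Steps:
$\frac{1}{\frac{1}{67221 + 45604} + I{\left(-135 \right)}} = \frac{1}{\frac{1}{67221 + 45604} + 179} = \frac{1}{\frac{1}{112825} + 179} = \frac{1}{\frac{20195676}{112825}} = \frac{112825}{20195676}$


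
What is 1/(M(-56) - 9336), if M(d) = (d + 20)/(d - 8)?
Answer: -16/149367 ≈ -0.00010712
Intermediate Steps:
M(d) = (20 + d)/(-8 + d)
1/(M(-56) - 9336) = 1/((20 - 56)/(-8 - 56) - 9336) = 1/(-36/(-64) - 9336) = 1/(-1/64*(-36) - 9336) = 1/(9/16 - 9336) = 1/(-149367/16) = -16/149367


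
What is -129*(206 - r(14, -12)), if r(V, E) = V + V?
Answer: -22962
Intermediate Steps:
r(V, E) = 2*V
-129*(206 - r(14, -12)) = -129*(206 - 2*14) = -129*(206 - 1*28) = -129*(206 - 28) = -129*178 = -22962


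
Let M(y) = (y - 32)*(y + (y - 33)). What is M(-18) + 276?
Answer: 3726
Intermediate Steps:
M(y) = (-33 + 2*y)*(-32 + y) (M(y) = (-32 + y)*(y + (-33 + y)) = (-32 + y)*(-33 + 2*y) = (-33 + 2*y)*(-32 + y))
M(-18) + 276 = (1056 - 97*(-18) + 2*(-18)**2) + 276 = (1056 + 1746 + 2*324) + 276 = (1056 + 1746 + 648) + 276 = 3450 + 276 = 3726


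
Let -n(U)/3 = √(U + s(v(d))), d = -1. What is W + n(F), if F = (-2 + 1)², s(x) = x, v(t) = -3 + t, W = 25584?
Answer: 25584 - 3*I*√3 ≈ 25584.0 - 5.1962*I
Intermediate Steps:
F = 1 (F = (-1)² = 1)
n(U) = -3*√(-4 + U) (n(U) = -3*√(U + (-3 - 1)) = -3*√(U - 4) = -3*√(-4 + U))
W + n(F) = 25584 - 3*√(-4 + 1) = 25584 - 3*I*√3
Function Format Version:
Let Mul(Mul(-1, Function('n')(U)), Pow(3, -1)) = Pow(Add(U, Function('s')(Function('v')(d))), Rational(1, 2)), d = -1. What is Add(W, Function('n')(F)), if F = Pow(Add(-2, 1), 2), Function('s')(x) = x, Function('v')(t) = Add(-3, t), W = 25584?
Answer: Add(25584, Mul(-3, I, Pow(3, Rational(1, 2)))) ≈ Add(25584., Mul(-5.1962, I))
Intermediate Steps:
F = 1 (F = Pow(-1, 2) = 1)
Function('n')(U) = Mul(-3, Pow(Add(-4, U), Rational(1, 2))) (Function('n')(U) = Mul(-3, Pow(Add(U, Add(-3, -1)), Rational(1, 2))) = Mul(-3, Pow(Add(U, -4), Rational(1, 2))) = Mul(-3, Pow(Add(-4, U), Rational(1, 2))))
Add(W, Function('n')(F)) = Add(25584, Mul(-3, Pow(Add(-4, 1), Rational(1, 2)))) = Add(25584, Mul(-3, Pow(-3, Rational(1, 2)))) = Add(25584, Mul(-3, Mul(I, Pow(3, Rational(1, 2))))) = Add(25584, Mul(-3, I, Pow(3, Rational(1, 2))))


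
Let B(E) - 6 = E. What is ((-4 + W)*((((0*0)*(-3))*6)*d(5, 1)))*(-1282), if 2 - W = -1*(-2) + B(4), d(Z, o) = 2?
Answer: 0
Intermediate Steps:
B(E) = 6 + E
W = -10 (W = 2 - (-1*(-2) + (6 + 4)) = 2 - (2 + 10) = 2 - 1*12 = 2 - 12 = -10)
((-4 + W)*((((0*0)*(-3))*6)*d(5, 1)))*(-1282) = ((-4 - 10)*((((0*0)*(-3))*6)*2))*(-1282) = -14*(0*(-3))*6*2*(-1282) = -14*0*6*2*(-1282) = -0*2*(-1282) = -14*0*(-1282) = 0*(-1282) = 0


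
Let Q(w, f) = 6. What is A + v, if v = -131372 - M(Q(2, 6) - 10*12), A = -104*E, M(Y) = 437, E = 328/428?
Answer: -14112091/107 ≈ -1.3189e+5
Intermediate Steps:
E = 82/107 (E = 328*(1/428) = 82/107 ≈ 0.76636)
A = -8528/107 (A = -104*82/107 = -8528/107 ≈ -79.701)
v = -131809 (v = -131372 - 1*437 = -131372 - 437 = -131809)
A + v = -8528/107 - 131809 = -14112091/107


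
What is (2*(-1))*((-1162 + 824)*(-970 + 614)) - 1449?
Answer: -242105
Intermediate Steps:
(2*(-1))*((-1162 + 824)*(-970 + 614)) - 1449 = -(-676)*(-356) - 1449 = -2*120328 - 1449 = -240656 - 1449 = -242105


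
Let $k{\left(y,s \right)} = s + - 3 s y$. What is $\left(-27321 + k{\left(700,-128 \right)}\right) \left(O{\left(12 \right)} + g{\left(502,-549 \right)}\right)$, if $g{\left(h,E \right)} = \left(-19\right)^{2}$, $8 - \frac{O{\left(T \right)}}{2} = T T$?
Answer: $21480239$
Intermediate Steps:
$O{\left(T \right)} = 16 - 2 T^{2}$ ($O{\left(T \right)} = 16 - 2 T T = 16 - 2 T^{2}$)
$g{\left(h,E \right)} = 361$
$k{\left(y,s \right)} = s - 3 s y$
$\left(-27321 + k{\left(700,-128 \right)}\right) \left(O{\left(12 \right)} + g{\left(502,-549 \right)}\right) = \left(-27321 - 128 \left(1 - 2100\right)\right) \left(\left(16 - 2 \cdot 12^{2}\right) + 361\right) = \left(-27321 - 128 \left(1 - 2100\right)\right) \left(\left(16 - 288\right) + 361\right) = \left(-27321 - -268672\right) \left(\left(16 - 288\right) + 361\right) = \left(-27321 + 268672\right) \left(-272 + 361\right) = 241351 \cdot 89 = 21480239$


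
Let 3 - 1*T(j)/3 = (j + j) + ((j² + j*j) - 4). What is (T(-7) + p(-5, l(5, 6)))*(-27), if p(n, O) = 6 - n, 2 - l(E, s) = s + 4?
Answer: 5940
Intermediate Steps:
l(E, s) = -2 - s (l(E, s) = 2 - (s + 4) = 2 - (4 + s) = 2 + (-4 - s) = -2 - s)
T(j) = 21 - 6*j - 6*j² (T(j) = 9 - 3*((j + j) + ((j² + j*j) - 4)) = 9 - 3*(2*j + ((j² + j²) - 4)) = 9 - 3*(2*j + (2*j² - 4)) = 9 - 3*(2*j + (-4 + 2*j²)) = 9 - 3*(-4 + 2*j + 2*j²) = 9 + (12 - 6*j - 6*j²) = 21 - 6*j - 6*j²)
(T(-7) + p(-5, l(5, 6)))*(-27) = ((21 - 6*(-7) - 6*(-7)²) + (6 - 1*(-5)))*(-27) = ((21 + 42 - 6*49) + (6 + 5))*(-27) = ((21 + 42 - 294) + 11)*(-27) = (-231 + 11)*(-27) = -220*(-27) = 5940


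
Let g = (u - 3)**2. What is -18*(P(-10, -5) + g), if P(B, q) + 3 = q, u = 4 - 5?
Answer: -144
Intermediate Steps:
u = -1
g = 16 (g = (-1 - 3)**2 = (-4)**2 = 16)
P(B, q) = -3 + q
-18*(P(-10, -5) + g) = -18*((-3 - 5) + 16) = -18*(-8 + 16) = -18*8 = -144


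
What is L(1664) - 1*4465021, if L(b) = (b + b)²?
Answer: 6610563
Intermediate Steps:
L(b) = 4*b² (L(b) = (2*b)² = 4*b²)
L(1664) - 1*4465021 = 4*1664² - 1*4465021 = 4*2768896 - 4465021 = 11075584 - 4465021 = 6610563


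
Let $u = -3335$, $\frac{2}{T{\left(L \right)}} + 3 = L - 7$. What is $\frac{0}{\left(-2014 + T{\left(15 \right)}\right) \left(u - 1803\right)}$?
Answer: $0$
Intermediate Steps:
$T{\left(L \right)} = \frac{2}{-10 + L}$ ($T{\left(L \right)} = \frac{2}{-3 + \left(L - 7\right)} = \frac{2}{-3 + \left(-7 + L\right)} = \frac{2}{-10 + L}$)
$\frac{0}{\left(-2014 + T{\left(15 \right)}\right) \left(u - 1803\right)} = \frac{0}{\left(-2014 + \frac{2}{-10 + 15}\right) \left(-3335 - 1803\right)} = \frac{0}{\left(-2014 + \frac{2}{5}\right) \left(-5138\right)} = \frac{0}{\left(- \frac{10068}{5}\right) \left(-5138\right)} = \frac{0}{\frac{51729384}{5}} = 0 \cdot \frac{5}{51729384} = 0$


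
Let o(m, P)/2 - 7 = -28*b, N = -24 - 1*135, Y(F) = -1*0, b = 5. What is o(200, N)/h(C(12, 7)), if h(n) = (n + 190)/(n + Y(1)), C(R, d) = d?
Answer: -1862/197 ≈ -9.4518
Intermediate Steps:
Y(F) = 0
N = -159 (N = -24 - 135 = -159)
o(m, P) = -266 (o(m, P) = 14 + 2*(-28*5) = 14 + 2*(-140) = 14 - 280 = -266)
h(n) = (190 + n)/n (h(n) = (n + 190)/(n + 0) = (190 + n)/n)
o(200, N)/h(C(12, 7)) = -266*7/(190 + 7) = -266/((⅐)*197) = -266/197/7 = -266*7/197 = -1862/197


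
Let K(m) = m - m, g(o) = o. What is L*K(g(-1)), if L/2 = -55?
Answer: 0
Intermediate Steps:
L = -110 (L = 2*(-55) = -110)
K(m) = 0
L*K(g(-1)) = -110*0 = 0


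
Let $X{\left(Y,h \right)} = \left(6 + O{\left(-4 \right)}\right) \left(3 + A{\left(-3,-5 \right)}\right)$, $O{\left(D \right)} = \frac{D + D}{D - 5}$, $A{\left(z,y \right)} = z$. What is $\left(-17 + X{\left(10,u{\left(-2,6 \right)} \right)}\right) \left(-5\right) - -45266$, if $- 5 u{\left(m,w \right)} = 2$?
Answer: $45351$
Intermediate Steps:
$u{\left(m,w \right)} = - \frac{2}{5}$ ($u{\left(m,w \right)} = \left(- \frac{1}{5}\right) 2 = - \frac{2}{5}$)
$O{\left(D \right)} = \frac{2 D}{-5 + D}$
$X{\left(Y,h \right)} = 0$ ($X{\left(Y,h \right)} = \left(6 + 2 \left(-4\right) \frac{1}{-5 - 4}\right) \left(3 - 3\right) = \left(6 + 2 \left(-4\right) \frac{1}{-9}\right) 0 = \left(6 + 2 \left(-4\right) \left(- \frac{1}{9}\right)\right) 0 = \left(6 + \frac{8}{9}\right) 0 = \frac{62}{9} \cdot 0 = 0$)
$\left(-17 + X{\left(10,u{\left(-2,6 \right)} \right)}\right) \left(-5\right) - -45266 = \left(-17 + 0\right) \left(-5\right) - -45266 = \left(-17\right) \left(-5\right) + 45266 = 85 + 45266 = 45351$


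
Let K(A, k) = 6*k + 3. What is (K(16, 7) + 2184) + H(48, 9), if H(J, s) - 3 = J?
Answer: 2280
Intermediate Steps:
K(A, k) = 3 + 6*k
H(J, s) = 3 + J
(K(16, 7) + 2184) + H(48, 9) = ((3 + 6*7) + 2184) + (3 + 48) = ((3 + 42) + 2184) + 51 = (45 + 2184) + 51 = 2229 + 51 = 2280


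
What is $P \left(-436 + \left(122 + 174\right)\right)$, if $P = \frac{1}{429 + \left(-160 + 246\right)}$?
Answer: $- \frac{28}{103} \approx -0.27184$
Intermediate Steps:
$P = \frac{1}{515}$ ($P = \frac{1}{429 + 86} = \frac{1}{515} \approx 0.0019417$)
$P \left(-436 + \left(122 + 174\right)\right) = \frac{-436 + \left(122 + 174\right)}{515} = \frac{-436 + 296}{515} = \frac{1}{515} \left(-140\right) = - \frac{28}{103}$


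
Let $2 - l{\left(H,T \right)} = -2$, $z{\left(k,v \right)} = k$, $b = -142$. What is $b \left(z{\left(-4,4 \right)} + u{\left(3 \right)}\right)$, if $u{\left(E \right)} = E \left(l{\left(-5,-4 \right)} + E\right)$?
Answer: $-2414$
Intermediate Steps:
$l{\left(H,T \right)} = 4$ ($l{\left(H,T \right)} = 2 - -2 = 2 + 2 = 4$)
$u{\left(E \right)} = E \left(4 + E\right)$
$b \left(z{\left(-4,4 \right)} + u{\left(3 \right)}\right) = - 142 \left(-4 + 3 \left(4 + 3\right)\right) = - 142 \left(-4 + 3 \cdot 7\right) = - 142 \left(-4 + 21\right) = \left(-142\right) 17 = -2414$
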